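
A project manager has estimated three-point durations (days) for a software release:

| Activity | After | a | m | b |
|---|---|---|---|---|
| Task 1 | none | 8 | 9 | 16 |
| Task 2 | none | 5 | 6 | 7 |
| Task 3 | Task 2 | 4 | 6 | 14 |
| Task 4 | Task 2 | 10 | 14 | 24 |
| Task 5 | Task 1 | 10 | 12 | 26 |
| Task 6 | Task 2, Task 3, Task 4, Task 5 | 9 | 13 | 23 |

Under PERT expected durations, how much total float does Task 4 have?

3 days

te_Task 1 = (8 + 4·9 + 16)/6 = 60/6 = 10
te_Task 2 = (5 + 4·6 + 7)/6 = 36/6 = 6
te_Task 3 = (4 + 4·6 + 14)/6 = 42/6 = 7
te_Task 4 = (10 + 4·14 + 24)/6 = 90/6 = 15
te_Task 5 = (10 + 4·12 + 26)/6 = 84/6 = 14
te_Task 6 = (9 + 4·13 + 23)/6 = 84/6 = 14

Forward pass:
ES_Task 1 = 0; EF_Task 1 = 10
ES_Task 2 = 0; EF_Task 2 = 6
ES_Task 3 = 6; EF_Task 3 = 6+7 = 13
ES_Task 4 = 6; EF_Task 4 = 6+15 = 21
ES_Task 5 = 10; EF_Task 5 = 10+14 = 24
ES_Task 6 = max(EF_Task 2=6, EF_Task 3=13, EF_Task 4=21, EF_Task 5=24) = 24; EF_Task 6 = 24+14 = 38
Expected project duration μ = 38 days. Critical path: Task 1 → Task 5 → Task 6.

Backward pass:
LF_Task 6 = 38; LS_Task 6 = 38−14 = 24
LF_Task 5 = LS_Task 6 = 24; LS_Task 5 = 24−14 = 10
LF_Task 4 = LS_Task 6 = 24; LS_Task 4 = 24−15 = 9
LF_Task 3 = LS_Task 6 = 24; LS_Task 3 = 24−7 = 17
LF_Task 2 = min(LS_Task 3=17, LS_Task 4=9, LS_Task 6=24) = 9; LS_Task 2 = 9−6 = 3
LF_Task 1 = LS_Task 5 = 10; LS_Task 1 = 10−10 = 0
Slack_Task 4 = LS_Task 4 − ES_Task 4 = 9 − 6 = 3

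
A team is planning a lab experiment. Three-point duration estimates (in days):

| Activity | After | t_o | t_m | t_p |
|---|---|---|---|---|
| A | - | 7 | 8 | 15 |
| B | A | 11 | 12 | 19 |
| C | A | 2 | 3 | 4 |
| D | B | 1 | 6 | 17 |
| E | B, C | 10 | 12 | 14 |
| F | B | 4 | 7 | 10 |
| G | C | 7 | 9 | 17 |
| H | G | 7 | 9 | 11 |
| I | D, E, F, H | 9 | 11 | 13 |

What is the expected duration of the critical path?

45 days

te_A = (7 + 4·8 + 15)/6 = 54/6 = 9
te_B = (11 + 4·12 + 19)/6 = 78/6 = 13
te_C = (2 + 4·3 + 4)/6 = 18/6 = 3
te_D = (1 + 4·6 + 17)/6 = 42/6 = 7
te_E = (10 + 4·12 + 14)/6 = 72/6 = 12
te_F = (4 + 4·7 + 10)/6 = 42/6 = 7
te_G = (7 + 4·9 + 17)/6 = 60/6 = 10
te_H = (7 + 4·9 + 11)/6 = 54/6 = 9
te_I = (9 + 4·11 + 13)/6 = 66/6 = 11

Forward pass:
ES_A = 0; EF_A = 9
ES_B = 9; EF_B = 9+13 = 22
ES_C = 9; EF_C = 9+3 = 12
ES_D = 22; EF_D = 22+7 = 29
ES_E = max(EF_B=22, EF_C=12) = 22; EF_E = 22+12 = 34
ES_F = 22; EF_F = 22+7 = 29
ES_G = 12; EF_G = 12+10 = 22
ES_H = 22; EF_H = 22+9 = 31
ES_I = max(EF_D=29, EF_E=34, EF_F=29, EF_H=31) = 34; EF_I = 34+11 = 45
Expected project duration μ = 45 days. Critical path: A → B → E → I.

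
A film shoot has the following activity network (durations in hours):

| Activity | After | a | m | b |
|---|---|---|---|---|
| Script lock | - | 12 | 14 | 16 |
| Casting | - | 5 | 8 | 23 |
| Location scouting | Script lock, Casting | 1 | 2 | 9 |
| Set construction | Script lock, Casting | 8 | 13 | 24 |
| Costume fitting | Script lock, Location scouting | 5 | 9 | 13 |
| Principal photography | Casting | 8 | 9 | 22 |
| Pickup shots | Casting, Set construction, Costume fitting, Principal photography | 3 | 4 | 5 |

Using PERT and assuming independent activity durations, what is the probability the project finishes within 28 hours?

0.074

te_Script lock = (12 + 4·14 + 16)/6 = 84/6 = 14; σ²_Script lock = ((16−12)/6)² = 0.444
te_Casting = (5 + 4·8 + 23)/6 = 60/6 = 10; σ²_Casting = ((23−5)/6)² = 9.000
te_Location scouting = (1 + 4·2 + 9)/6 = 18/6 = 3; σ²_Location scouting = ((9−1)/6)² = 1.778
te_Set construction = (8 + 4·13 + 24)/6 = 84/6 = 14; σ²_Set construction = ((24−8)/6)² = 7.111
te_Costume fitting = (5 + 4·9 + 13)/6 = 54/6 = 9; σ²_Costume fitting = ((13−5)/6)² = 1.778
te_Principal photography = (8 + 4·9 + 22)/6 = 66/6 = 11; σ²_Principal photography = ((22−8)/6)² = 5.444
te_Pickup shots = (3 + 4·4 + 5)/6 = 24/6 = 4; σ²_Pickup shots = ((5−3)/6)² = 0.111

Forward pass:
ES_Script lock = 0; EF_Script lock = 14
ES_Casting = 0; EF_Casting = 10
ES_Location scouting = max(EF_Script lock=14, EF_Casting=10) = 14; EF_Location scouting = 14+3 = 17
ES_Set construction = max(EF_Script lock=14, EF_Casting=10) = 14; EF_Set construction = 14+14 = 28
ES_Costume fitting = max(EF_Script lock=14, EF_Location scouting=17) = 17; EF_Costume fitting = 17+9 = 26
ES_Principal photography = 10; EF_Principal photography = 10+11 = 21
ES_Pickup shots = max(EF_Casting=10, EF_Set construction=28, EF_Costume fitting=26, EF_Principal photography=21) = 28; EF_Pickup shots = 28+4 = 32
Expected project duration μ = 32 hours. Critical path: Script lock → Set construction → Pickup shots.

Variance along critical path = 0.444 + 7.111 + 0.111 = 7.667; σ = √7.667 = 2.769 hours.
Z = (28 − 32) / 2.769 = -1.445
P(T ≤ 28) = Φ(-1.445) ≈ 0.074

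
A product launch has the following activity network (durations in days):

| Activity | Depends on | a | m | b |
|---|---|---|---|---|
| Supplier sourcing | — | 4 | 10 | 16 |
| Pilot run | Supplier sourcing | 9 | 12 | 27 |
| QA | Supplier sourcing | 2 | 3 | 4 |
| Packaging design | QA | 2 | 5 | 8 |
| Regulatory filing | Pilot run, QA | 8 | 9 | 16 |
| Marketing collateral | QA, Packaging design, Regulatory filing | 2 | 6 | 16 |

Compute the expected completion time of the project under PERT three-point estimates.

te_Supplier sourcing = (4 + 4·10 + 16)/6 = 60/6 = 10
te_Pilot run = (9 + 4·12 + 27)/6 = 84/6 = 14
te_QA = (2 + 4·3 + 4)/6 = 18/6 = 3
te_Packaging design = (2 + 4·5 + 8)/6 = 30/6 = 5
te_Regulatory filing = (8 + 4·9 + 16)/6 = 60/6 = 10
te_Marketing collateral = (2 + 4·6 + 16)/6 = 42/6 = 7

Forward pass:
ES_Supplier sourcing = 0; EF_Supplier sourcing = 10
ES_Pilot run = 10; EF_Pilot run = 10+14 = 24
ES_QA = 10; EF_QA = 10+3 = 13
ES_Packaging design = 13; EF_Packaging design = 13+5 = 18
ES_Regulatory filing = max(EF_Pilot run=24, EF_QA=13) = 24; EF_Regulatory filing = 24+10 = 34
ES_Marketing collateral = max(EF_QA=13, EF_Packaging design=18, EF_Regulatory filing=34) = 34; EF_Marketing collateral = 34+7 = 41
Expected project duration μ = 41 days. Critical path: Supplier sourcing → Pilot run → Regulatory filing → Marketing collateral.

41 days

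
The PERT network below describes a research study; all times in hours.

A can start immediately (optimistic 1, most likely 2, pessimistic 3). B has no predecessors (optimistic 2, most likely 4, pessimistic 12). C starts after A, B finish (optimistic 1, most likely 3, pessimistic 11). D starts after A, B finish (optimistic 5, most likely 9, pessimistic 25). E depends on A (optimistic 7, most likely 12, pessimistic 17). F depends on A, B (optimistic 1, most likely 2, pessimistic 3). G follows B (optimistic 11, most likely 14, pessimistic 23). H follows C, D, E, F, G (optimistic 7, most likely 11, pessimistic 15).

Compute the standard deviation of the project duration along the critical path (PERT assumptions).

2.92 hours

te_A = (1 + 4·2 + 3)/6 = 12/6 = 2; σ²_A = ((3−1)/6)² = 0.111
te_B = (2 + 4·4 + 12)/6 = 30/6 = 5; σ²_B = ((12−2)/6)² = 2.778
te_C = (1 + 4·3 + 11)/6 = 24/6 = 4; σ²_C = ((11−1)/6)² = 2.778
te_D = (5 + 4·9 + 25)/6 = 66/6 = 11; σ²_D = ((25−5)/6)² = 11.111
te_E = (7 + 4·12 + 17)/6 = 72/6 = 12; σ²_E = ((17−7)/6)² = 2.778
te_F = (1 + 4·2 + 3)/6 = 12/6 = 2; σ²_F = ((3−1)/6)² = 0.111
te_G = (11 + 4·14 + 23)/6 = 90/6 = 15; σ²_G = ((23−11)/6)² = 4.000
te_H = (7 + 4·11 + 15)/6 = 66/6 = 11; σ²_H = ((15−7)/6)² = 1.778

Forward pass:
ES_A = 0; EF_A = 2
ES_B = 0; EF_B = 5
ES_C = max(EF_A=2, EF_B=5) = 5; EF_C = 5+4 = 9
ES_D = max(EF_A=2, EF_B=5) = 5; EF_D = 5+11 = 16
ES_E = 2; EF_E = 2+12 = 14
ES_F = max(EF_A=2, EF_B=5) = 5; EF_F = 5+2 = 7
ES_G = 5; EF_G = 5+15 = 20
ES_H = max(EF_C=9, EF_D=16, EF_E=14, EF_F=7, EF_G=20) = 20; EF_H = 20+11 = 31
Expected project duration μ = 31 hours. Critical path: B → G → H.

Variance along critical path = 2.778 + 4.000 + 1.778 = 8.556
σ = √8.556 = 2.925 hours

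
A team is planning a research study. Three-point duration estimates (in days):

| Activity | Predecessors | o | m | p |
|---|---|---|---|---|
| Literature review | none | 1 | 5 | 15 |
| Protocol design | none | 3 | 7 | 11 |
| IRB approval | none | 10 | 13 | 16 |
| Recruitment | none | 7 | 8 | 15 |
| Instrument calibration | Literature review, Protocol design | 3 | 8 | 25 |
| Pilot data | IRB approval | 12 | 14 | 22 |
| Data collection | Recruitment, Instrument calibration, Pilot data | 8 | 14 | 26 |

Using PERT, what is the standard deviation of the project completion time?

te_Literature review = (1 + 4·5 + 15)/6 = 36/6 = 6; σ²_Literature review = ((15−1)/6)² = 5.444
te_Protocol design = (3 + 4·7 + 11)/6 = 42/6 = 7; σ²_Protocol design = ((11−3)/6)² = 1.778
te_IRB approval = (10 + 4·13 + 16)/6 = 78/6 = 13; σ²_IRB approval = ((16−10)/6)² = 1.000
te_Recruitment = (7 + 4·8 + 15)/6 = 54/6 = 9; σ²_Recruitment = ((15−7)/6)² = 1.778
te_Instrument calibration = (3 + 4·8 + 25)/6 = 60/6 = 10; σ²_Instrument calibration = ((25−3)/6)² = 13.444
te_Pilot data = (12 + 4·14 + 22)/6 = 90/6 = 15; σ²_Pilot data = ((22−12)/6)² = 2.778
te_Data collection = (8 + 4·14 + 26)/6 = 90/6 = 15; σ²_Data collection = ((26−8)/6)² = 9.000

Forward pass:
ES_Literature review = 0; EF_Literature review = 6
ES_Protocol design = 0; EF_Protocol design = 7
ES_IRB approval = 0; EF_IRB approval = 13
ES_Recruitment = 0; EF_Recruitment = 9
ES_Instrument calibration = max(EF_Literature review=6, EF_Protocol design=7) = 7; EF_Instrument calibration = 7+10 = 17
ES_Pilot data = 13; EF_Pilot data = 13+15 = 28
ES_Data collection = max(EF_Recruitment=9, EF_Instrument calibration=17, EF_Pilot data=28) = 28; EF_Data collection = 28+15 = 43
Expected project duration μ = 43 days. Critical path: IRB approval → Pilot data → Data collection.

Variance along critical path = 1.000 + 2.778 + 9.000 = 12.778
σ = √12.778 = 3.575 days

3.57 days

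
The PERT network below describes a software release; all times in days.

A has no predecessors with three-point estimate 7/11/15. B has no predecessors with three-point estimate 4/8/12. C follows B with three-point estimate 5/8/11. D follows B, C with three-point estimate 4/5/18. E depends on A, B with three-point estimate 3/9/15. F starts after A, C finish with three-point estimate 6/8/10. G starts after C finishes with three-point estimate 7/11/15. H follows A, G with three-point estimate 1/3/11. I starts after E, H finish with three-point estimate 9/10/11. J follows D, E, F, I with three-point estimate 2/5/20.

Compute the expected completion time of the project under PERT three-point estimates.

48 days

te_A = (7 + 4·11 + 15)/6 = 66/6 = 11
te_B = (4 + 4·8 + 12)/6 = 48/6 = 8
te_C = (5 + 4·8 + 11)/6 = 48/6 = 8
te_D = (4 + 4·5 + 18)/6 = 42/6 = 7
te_E = (3 + 4·9 + 15)/6 = 54/6 = 9
te_F = (6 + 4·8 + 10)/6 = 48/6 = 8
te_G = (7 + 4·11 + 15)/6 = 66/6 = 11
te_H = (1 + 4·3 + 11)/6 = 24/6 = 4
te_I = (9 + 4·10 + 11)/6 = 60/6 = 10
te_J = (2 + 4·5 + 20)/6 = 42/6 = 7

Forward pass:
ES_A = 0; EF_A = 11
ES_B = 0; EF_B = 8
ES_C = 8; EF_C = 8+8 = 16
ES_D = max(EF_B=8, EF_C=16) = 16; EF_D = 16+7 = 23
ES_E = max(EF_A=11, EF_B=8) = 11; EF_E = 11+9 = 20
ES_F = max(EF_A=11, EF_C=16) = 16; EF_F = 16+8 = 24
ES_G = 16; EF_G = 16+11 = 27
ES_H = max(EF_A=11, EF_G=27) = 27; EF_H = 27+4 = 31
ES_I = max(EF_E=20, EF_H=31) = 31; EF_I = 31+10 = 41
ES_J = max(EF_D=23, EF_E=20, EF_F=24, EF_I=41) = 41; EF_J = 41+7 = 48
Expected project duration μ = 48 days. Critical path: B → C → G → H → I → J.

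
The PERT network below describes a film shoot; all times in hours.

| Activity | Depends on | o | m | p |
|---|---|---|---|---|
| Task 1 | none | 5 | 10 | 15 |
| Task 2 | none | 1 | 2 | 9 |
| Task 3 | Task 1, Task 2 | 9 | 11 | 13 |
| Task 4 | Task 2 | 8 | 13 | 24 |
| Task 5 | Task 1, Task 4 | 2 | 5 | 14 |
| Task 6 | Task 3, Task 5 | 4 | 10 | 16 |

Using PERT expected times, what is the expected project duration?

te_Task 1 = (5 + 4·10 + 15)/6 = 60/6 = 10
te_Task 2 = (1 + 4·2 + 9)/6 = 18/6 = 3
te_Task 3 = (9 + 4·11 + 13)/6 = 66/6 = 11
te_Task 4 = (8 + 4·13 + 24)/6 = 84/6 = 14
te_Task 5 = (2 + 4·5 + 14)/6 = 36/6 = 6
te_Task 6 = (4 + 4·10 + 16)/6 = 60/6 = 10

Forward pass:
ES_Task 1 = 0; EF_Task 1 = 10
ES_Task 2 = 0; EF_Task 2 = 3
ES_Task 3 = max(EF_Task 1=10, EF_Task 2=3) = 10; EF_Task 3 = 10+11 = 21
ES_Task 4 = 3; EF_Task 4 = 3+14 = 17
ES_Task 5 = max(EF_Task 1=10, EF_Task 4=17) = 17; EF_Task 5 = 17+6 = 23
ES_Task 6 = max(EF_Task 3=21, EF_Task 5=23) = 23; EF_Task 6 = 23+10 = 33
Expected project duration μ = 33 hours. Critical path: Task 2 → Task 4 → Task 5 → Task 6.

33 hours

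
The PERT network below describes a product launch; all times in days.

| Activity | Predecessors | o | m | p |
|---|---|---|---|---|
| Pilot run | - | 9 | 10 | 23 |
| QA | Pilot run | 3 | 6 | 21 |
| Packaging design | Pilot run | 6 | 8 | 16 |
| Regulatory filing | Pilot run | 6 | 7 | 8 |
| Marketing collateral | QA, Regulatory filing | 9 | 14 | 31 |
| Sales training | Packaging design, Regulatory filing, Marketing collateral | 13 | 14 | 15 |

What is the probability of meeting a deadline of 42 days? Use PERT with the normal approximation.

te_Pilot run = (9 + 4·10 + 23)/6 = 72/6 = 12; σ²_Pilot run = ((23−9)/6)² = 5.444
te_QA = (3 + 4·6 + 21)/6 = 48/6 = 8; σ²_QA = ((21−3)/6)² = 9.000
te_Packaging design = (6 + 4·8 + 16)/6 = 54/6 = 9; σ²_Packaging design = ((16−6)/6)² = 2.778
te_Regulatory filing = (6 + 4·7 + 8)/6 = 42/6 = 7; σ²_Regulatory filing = ((8−6)/6)² = 0.111
te_Marketing collateral = (9 + 4·14 + 31)/6 = 96/6 = 16; σ²_Marketing collateral = ((31−9)/6)² = 13.444
te_Sales training = (13 + 4·14 + 15)/6 = 84/6 = 14; σ²_Sales training = ((15−13)/6)² = 0.111

Forward pass:
ES_Pilot run = 0; EF_Pilot run = 12
ES_QA = 12; EF_QA = 12+8 = 20
ES_Packaging design = 12; EF_Packaging design = 12+9 = 21
ES_Regulatory filing = 12; EF_Regulatory filing = 12+7 = 19
ES_Marketing collateral = max(EF_QA=20, EF_Regulatory filing=19) = 20; EF_Marketing collateral = 20+16 = 36
ES_Sales training = max(EF_Packaging design=21, EF_Regulatory filing=19, EF_Marketing collateral=36) = 36; EF_Sales training = 36+14 = 50
Expected project duration μ = 50 days. Critical path: Pilot run → QA → Marketing collateral → Sales training.

Variance along critical path = 5.444 + 9.000 + 13.444 + 0.111 = 28.000; σ = √28.000 = 5.292 days.
Z = (42 − 50) / 5.292 = -1.512
P(T ≤ 42) = Φ(-1.512) ≈ 0.065

0.065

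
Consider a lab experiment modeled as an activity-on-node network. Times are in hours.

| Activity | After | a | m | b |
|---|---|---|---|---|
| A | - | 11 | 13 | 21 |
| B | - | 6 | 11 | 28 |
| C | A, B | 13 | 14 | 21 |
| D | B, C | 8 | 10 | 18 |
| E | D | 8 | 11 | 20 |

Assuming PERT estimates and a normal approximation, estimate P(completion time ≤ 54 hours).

te_A = (11 + 4·13 + 21)/6 = 84/6 = 14; σ²_A = ((21−11)/6)² = 2.778
te_B = (6 + 4·11 + 28)/6 = 78/6 = 13; σ²_B = ((28−6)/6)² = 13.444
te_C = (13 + 4·14 + 21)/6 = 90/6 = 15; σ²_C = ((21−13)/6)² = 1.778
te_D = (8 + 4·10 + 18)/6 = 66/6 = 11; σ²_D = ((18−8)/6)² = 2.778
te_E = (8 + 4·11 + 20)/6 = 72/6 = 12; σ²_E = ((20−8)/6)² = 4.000

Forward pass:
ES_A = 0; EF_A = 14
ES_B = 0; EF_B = 13
ES_C = max(EF_A=14, EF_B=13) = 14; EF_C = 14+15 = 29
ES_D = max(EF_B=13, EF_C=29) = 29; EF_D = 29+11 = 40
ES_E = 40; EF_E = 40+12 = 52
Expected project duration μ = 52 hours. Critical path: A → C → D → E.

Variance along critical path = 2.778 + 1.778 + 2.778 + 4.000 = 11.333; σ = √11.333 = 3.367 hours.
Z = (54 − 52) / 3.367 = 0.594
P(T ≤ 54) = Φ(0.594) ≈ 0.724

0.724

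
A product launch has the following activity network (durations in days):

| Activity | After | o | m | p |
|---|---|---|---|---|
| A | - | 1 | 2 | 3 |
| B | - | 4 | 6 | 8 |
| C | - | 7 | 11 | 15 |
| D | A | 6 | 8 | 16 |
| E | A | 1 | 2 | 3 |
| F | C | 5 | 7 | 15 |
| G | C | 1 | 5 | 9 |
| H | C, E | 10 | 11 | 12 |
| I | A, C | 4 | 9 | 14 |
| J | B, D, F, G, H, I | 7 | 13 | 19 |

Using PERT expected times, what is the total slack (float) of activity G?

te_A = (1 + 4·2 + 3)/6 = 12/6 = 2
te_B = (4 + 4·6 + 8)/6 = 36/6 = 6
te_C = (7 + 4·11 + 15)/6 = 66/6 = 11
te_D = (6 + 4·8 + 16)/6 = 54/6 = 9
te_E = (1 + 4·2 + 3)/6 = 12/6 = 2
te_F = (5 + 4·7 + 15)/6 = 48/6 = 8
te_G = (1 + 4·5 + 9)/6 = 30/6 = 5
te_H = (10 + 4·11 + 12)/6 = 66/6 = 11
te_I = (4 + 4·9 + 14)/6 = 54/6 = 9
te_J = (7 + 4·13 + 19)/6 = 78/6 = 13

Forward pass:
ES_A = 0; EF_A = 2
ES_B = 0; EF_B = 6
ES_C = 0; EF_C = 11
ES_D = 2; EF_D = 2+9 = 11
ES_E = 2; EF_E = 2+2 = 4
ES_F = 11; EF_F = 11+8 = 19
ES_G = 11; EF_G = 11+5 = 16
ES_H = max(EF_C=11, EF_E=4) = 11; EF_H = 11+11 = 22
ES_I = max(EF_A=2, EF_C=11) = 11; EF_I = 11+9 = 20
ES_J = max(EF_B=6, EF_D=11, EF_F=19, EF_G=16, EF_H=22, EF_I=20) = 22; EF_J = 22+13 = 35
Expected project duration μ = 35 days. Critical path: C → H → J.

Backward pass:
LF_J = 35; LS_J = 35−13 = 22
LF_I = LS_J = 22; LS_I = 22−9 = 13
LF_H = LS_J = 22; LS_H = 22−11 = 11
LF_G = LS_J = 22; LS_G = 22−5 = 17
LF_F = LS_J = 22; LS_F = 22−8 = 14
LF_E = LS_H = 11; LS_E = 11−2 = 9
LF_D = LS_J = 22; LS_D = 22−9 = 13
LF_C = min(LS_F=14, LS_G=17, LS_H=11, LS_I=13) = 11; LS_C = 11−11 = 0
LF_B = LS_J = 22; LS_B = 22−6 = 16
LF_A = min(LS_D=13, LS_E=9, LS_I=13) = 9; LS_A = 9−2 = 7
Slack_G = LS_G − ES_G = 17 − 11 = 6

6 days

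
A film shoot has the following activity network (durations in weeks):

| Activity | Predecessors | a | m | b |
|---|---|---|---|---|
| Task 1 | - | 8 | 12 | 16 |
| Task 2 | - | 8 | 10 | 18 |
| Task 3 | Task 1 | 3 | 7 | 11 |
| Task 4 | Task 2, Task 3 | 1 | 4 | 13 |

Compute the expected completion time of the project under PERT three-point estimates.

te_Task 1 = (8 + 4·12 + 16)/6 = 72/6 = 12
te_Task 2 = (8 + 4·10 + 18)/6 = 66/6 = 11
te_Task 3 = (3 + 4·7 + 11)/6 = 42/6 = 7
te_Task 4 = (1 + 4·4 + 13)/6 = 30/6 = 5

Forward pass:
ES_Task 1 = 0; EF_Task 1 = 12
ES_Task 2 = 0; EF_Task 2 = 11
ES_Task 3 = 12; EF_Task 3 = 12+7 = 19
ES_Task 4 = max(EF_Task 2=11, EF_Task 3=19) = 19; EF_Task 4 = 19+5 = 24
Expected project duration μ = 24 weeks. Critical path: Task 1 → Task 3 → Task 4.

24 weeks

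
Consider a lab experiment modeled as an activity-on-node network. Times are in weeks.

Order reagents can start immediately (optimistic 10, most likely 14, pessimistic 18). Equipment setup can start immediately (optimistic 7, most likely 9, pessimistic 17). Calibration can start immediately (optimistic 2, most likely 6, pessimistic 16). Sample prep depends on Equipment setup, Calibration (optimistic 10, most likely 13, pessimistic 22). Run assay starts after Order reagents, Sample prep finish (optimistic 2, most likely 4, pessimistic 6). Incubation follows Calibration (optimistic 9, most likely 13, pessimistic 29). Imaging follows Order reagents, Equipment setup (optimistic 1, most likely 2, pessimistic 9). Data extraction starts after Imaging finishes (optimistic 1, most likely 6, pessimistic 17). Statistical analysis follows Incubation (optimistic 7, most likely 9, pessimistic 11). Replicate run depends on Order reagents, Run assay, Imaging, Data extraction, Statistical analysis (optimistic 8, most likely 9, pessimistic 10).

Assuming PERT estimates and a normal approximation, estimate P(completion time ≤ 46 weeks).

0.927

te_Order reagents = (10 + 4·14 + 18)/6 = 84/6 = 14; σ²_Order reagents = ((18−10)/6)² = 1.778
te_Equipment setup = (7 + 4·9 + 17)/6 = 60/6 = 10; σ²_Equipment setup = ((17−7)/6)² = 2.778
te_Calibration = (2 + 4·6 + 16)/6 = 42/6 = 7; σ²_Calibration = ((16−2)/6)² = 5.444
te_Sample prep = (10 + 4·13 + 22)/6 = 84/6 = 14; σ²_Sample prep = ((22−10)/6)² = 4.000
te_Run assay = (2 + 4·4 + 6)/6 = 24/6 = 4; σ²_Run assay = ((6−2)/6)² = 0.444
te_Incubation = (9 + 4·13 + 29)/6 = 90/6 = 15; σ²_Incubation = ((29−9)/6)² = 11.111
te_Imaging = (1 + 4·2 + 9)/6 = 18/6 = 3; σ²_Imaging = ((9−1)/6)² = 1.778
te_Data extraction = (1 + 4·6 + 17)/6 = 42/6 = 7; σ²_Data extraction = ((17−1)/6)² = 7.111
te_Statistical analysis = (7 + 4·9 + 11)/6 = 54/6 = 9; σ²_Statistical analysis = ((11−7)/6)² = 0.444
te_Replicate run = (8 + 4·9 + 10)/6 = 54/6 = 9; σ²_Replicate run = ((10−8)/6)² = 0.111

Forward pass:
ES_Order reagents = 0; EF_Order reagents = 14
ES_Equipment setup = 0; EF_Equipment setup = 10
ES_Calibration = 0; EF_Calibration = 7
ES_Sample prep = max(EF_Equipment setup=10, EF_Calibration=7) = 10; EF_Sample prep = 10+14 = 24
ES_Run assay = max(EF_Order reagents=14, EF_Sample prep=24) = 24; EF_Run assay = 24+4 = 28
ES_Incubation = 7; EF_Incubation = 7+15 = 22
ES_Imaging = max(EF_Order reagents=14, EF_Equipment setup=10) = 14; EF_Imaging = 14+3 = 17
ES_Data extraction = 17; EF_Data extraction = 17+7 = 24
ES_Statistical analysis = 22; EF_Statistical analysis = 22+9 = 31
ES_Replicate run = max(EF_Order reagents=14, EF_Run assay=28, EF_Imaging=17, EF_Data extraction=24, EF_Statistical analysis=31) = 31; EF_Replicate run = 31+9 = 40
Expected project duration μ = 40 weeks. Critical path: Calibration → Incubation → Statistical analysis → Replicate run.

Variance along critical path = 5.444 + 11.111 + 0.444 + 0.111 = 17.111; σ = √17.111 = 4.137 weeks.
Z = (46 − 40) / 4.137 = 1.450
P(T ≤ 46) = Φ(1.450) ≈ 0.927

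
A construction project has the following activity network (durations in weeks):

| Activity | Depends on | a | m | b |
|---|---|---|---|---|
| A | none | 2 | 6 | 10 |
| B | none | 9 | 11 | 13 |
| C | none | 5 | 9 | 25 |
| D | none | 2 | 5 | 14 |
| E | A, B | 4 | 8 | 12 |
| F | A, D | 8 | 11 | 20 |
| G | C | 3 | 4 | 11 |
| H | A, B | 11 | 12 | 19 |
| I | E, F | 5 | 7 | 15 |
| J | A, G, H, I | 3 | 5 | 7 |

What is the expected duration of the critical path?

te_A = (2 + 4·6 + 10)/6 = 36/6 = 6
te_B = (9 + 4·11 + 13)/6 = 66/6 = 11
te_C = (5 + 4·9 + 25)/6 = 66/6 = 11
te_D = (2 + 4·5 + 14)/6 = 36/6 = 6
te_E = (4 + 4·8 + 12)/6 = 48/6 = 8
te_F = (8 + 4·11 + 20)/6 = 72/6 = 12
te_G = (3 + 4·4 + 11)/6 = 30/6 = 5
te_H = (11 + 4·12 + 19)/6 = 78/6 = 13
te_I = (5 + 4·7 + 15)/6 = 48/6 = 8
te_J = (3 + 4·5 + 7)/6 = 30/6 = 5

Forward pass:
ES_A = 0; EF_A = 6
ES_B = 0; EF_B = 11
ES_C = 0; EF_C = 11
ES_D = 0; EF_D = 6
ES_E = max(EF_A=6, EF_B=11) = 11; EF_E = 11+8 = 19
ES_F = max(EF_A=6, EF_D=6) = 6; EF_F = 6+12 = 18
ES_G = 11; EF_G = 11+5 = 16
ES_H = max(EF_A=6, EF_B=11) = 11; EF_H = 11+13 = 24
ES_I = max(EF_E=19, EF_F=18) = 19; EF_I = 19+8 = 27
ES_J = max(EF_A=6, EF_G=16, EF_H=24, EF_I=27) = 27; EF_J = 27+5 = 32
Expected project duration μ = 32 weeks. Critical path: B → E → I → J.

32 weeks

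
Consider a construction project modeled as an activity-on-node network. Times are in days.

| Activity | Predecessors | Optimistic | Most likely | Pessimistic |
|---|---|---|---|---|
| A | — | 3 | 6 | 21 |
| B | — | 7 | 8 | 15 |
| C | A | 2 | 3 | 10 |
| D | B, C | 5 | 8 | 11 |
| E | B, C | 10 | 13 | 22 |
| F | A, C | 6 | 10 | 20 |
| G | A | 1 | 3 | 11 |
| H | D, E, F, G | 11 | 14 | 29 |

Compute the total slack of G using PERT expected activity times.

te_A = (3 + 4·6 + 21)/6 = 48/6 = 8
te_B = (7 + 4·8 + 15)/6 = 54/6 = 9
te_C = (2 + 4·3 + 10)/6 = 24/6 = 4
te_D = (5 + 4·8 + 11)/6 = 48/6 = 8
te_E = (10 + 4·13 + 22)/6 = 84/6 = 14
te_F = (6 + 4·10 + 20)/6 = 66/6 = 11
te_G = (1 + 4·3 + 11)/6 = 24/6 = 4
te_H = (11 + 4·14 + 29)/6 = 96/6 = 16

Forward pass:
ES_A = 0; EF_A = 8
ES_B = 0; EF_B = 9
ES_C = 8; EF_C = 8+4 = 12
ES_D = max(EF_B=9, EF_C=12) = 12; EF_D = 12+8 = 20
ES_E = max(EF_B=9, EF_C=12) = 12; EF_E = 12+14 = 26
ES_F = max(EF_A=8, EF_C=12) = 12; EF_F = 12+11 = 23
ES_G = 8; EF_G = 8+4 = 12
ES_H = max(EF_D=20, EF_E=26, EF_F=23, EF_G=12) = 26; EF_H = 26+16 = 42
Expected project duration μ = 42 days. Critical path: A → C → E → H.

Backward pass:
LF_H = 42; LS_H = 42−16 = 26
LF_G = LS_H = 26; LS_G = 26−4 = 22
LF_F = LS_H = 26; LS_F = 26−11 = 15
LF_E = LS_H = 26; LS_E = 26−14 = 12
LF_D = LS_H = 26; LS_D = 26−8 = 18
LF_C = min(LS_D=18, LS_E=12, LS_F=15) = 12; LS_C = 12−4 = 8
LF_B = min(LS_D=18, LS_E=12) = 12; LS_B = 12−9 = 3
LF_A = min(LS_C=8, LS_F=15, LS_G=22) = 8; LS_A = 8−8 = 0
Slack_G = LS_G − ES_G = 22 − 8 = 14

14 days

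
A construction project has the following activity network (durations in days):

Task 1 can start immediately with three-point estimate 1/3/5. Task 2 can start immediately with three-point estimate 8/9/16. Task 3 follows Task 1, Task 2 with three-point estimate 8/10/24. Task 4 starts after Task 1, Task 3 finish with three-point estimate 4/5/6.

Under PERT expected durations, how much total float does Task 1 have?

te_Task 1 = (1 + 4·3 + 5)/6 = 18/6 = 3
te_Task 2 = (8 + 4·9 + 16)/6 = 60/6 = 10
te_Task 3 = (8 + 4·10 + 24)/6 = 72/6 = 12
te_Task 4 = (4 + 4·5 + 6)/6 = 30/6 = 5

Forward pass:
ES_Task 1 = 0; EF_Task 1 = 3
ES_Task 2 = 0; EF_Task 2 = 10
ES_Task 3 = max(EF_Task 1=3, EF_Task 2=10) = 10; EF_Task 3 = 10+12 = 22
ES_Task 4 = max(EF_Task 1=3, EF_Task 3=22) = 22; EF_Task 4 = 22+5 = 27
Expected project duration μ = 27 days. Critical path: Task 2 → Task 3 → Task 4.

Backward pass:
LF_Task 4 = 27; LS_Task 4 = 27−5 = 22
LF_Task 3 = LS_Task 4 = 22; LS_Task 3 = 22−12 = 10
LF_Task 2 = LS_Task 3 = 10; LS_Task 2 = 10−10 = 0
LF_Task 1 = min(LS_Task 3=10, LS_Task 4=22) = 10; LS_Task 1 = 10−3 = 7
Slack_Task 1 = LS_Task 1 − ES_Task 1 = 7 − 0 = 7

7 days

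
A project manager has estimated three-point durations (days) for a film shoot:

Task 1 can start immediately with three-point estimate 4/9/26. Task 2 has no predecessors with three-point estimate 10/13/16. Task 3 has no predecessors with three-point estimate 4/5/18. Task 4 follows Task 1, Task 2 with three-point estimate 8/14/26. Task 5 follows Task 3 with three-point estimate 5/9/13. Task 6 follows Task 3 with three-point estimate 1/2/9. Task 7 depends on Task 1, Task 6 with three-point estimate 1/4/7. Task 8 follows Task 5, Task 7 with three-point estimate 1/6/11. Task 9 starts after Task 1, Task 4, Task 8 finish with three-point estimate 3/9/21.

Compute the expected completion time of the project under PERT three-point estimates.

te_Task 1 = (4 + 4·9 + 26)/6 = 66/6 = 11
te_Task 2 = (10 + 4·13 + 16)/6 = 78/6 = 13
te_Task 3 = (4 + 4·5 + 18)/6 = 42/6 = 7
te_Task 4 = (8 + 4·14 + 26)/6 = 90/6 = 15
te_Task 5 = (5 + 4·9 + 13)/6 = 54/6 = 9
te_Task 6 = (1 + 4·2 + 9)/6 = 18/6 = 3
te_Task 7 = (1 + 4·4 + 7)/6 = 24/6 = 4
te_Task 8 = (1 + 4·6 + 11)/6 = 36/6 = 6
te_Task 9 = (3 + 4·9 + 21)/6 = 60/6 = 10

Forward pass:
ES_Task 1 = 0; EF_Task 1 = 11
ES_Task 2 = 0; EF_Task 2 = 13
ES_Task 3 = 0; EF_Task 3 = 7
ES_Task 4 = max(EF_Task 1=11, EF_Task 2=13) = 13; EF_Task 4 = 13+15 = 28
ES_Task 5 = 7; EF_Task 5 = 7+9 = 16
ES_Task 6 = 7; EF_Task 6 = 7+3 = 10
ES_Task 7 = max(EF_Task 1=11, EF_Task 6=10) = 11; EF_Task 7 = 11+4 = 15
ES_Task 8 = max(EF_Task 5=16, EF_Task 7=15) = 16; EF_Task 8 = 16+6 = 22
ES_Task 9 = max(EF_Task 1=11, EF_Task 4=28, EF_Task 8=22) = 28; EF_Task 9 = 28+10 = 38
Expected project duration μ = 38 days. Critical path: Task 2 → Task 4 → Task 9.

38 days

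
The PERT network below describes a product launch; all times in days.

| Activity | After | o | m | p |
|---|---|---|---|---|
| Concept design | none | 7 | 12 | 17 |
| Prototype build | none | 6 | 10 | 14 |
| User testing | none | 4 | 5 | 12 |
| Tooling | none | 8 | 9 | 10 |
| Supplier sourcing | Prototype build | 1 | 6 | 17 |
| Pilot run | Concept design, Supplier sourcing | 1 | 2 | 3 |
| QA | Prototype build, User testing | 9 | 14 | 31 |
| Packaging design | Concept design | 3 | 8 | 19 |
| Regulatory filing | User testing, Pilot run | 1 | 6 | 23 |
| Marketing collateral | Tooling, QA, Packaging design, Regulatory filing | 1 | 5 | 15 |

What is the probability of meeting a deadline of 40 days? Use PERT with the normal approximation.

0.907

te_Concept design = (7 + 4·12 + 17)/6 = 72/6 = 12; σ²_Concept design = ((17−7)/6)² = 2.778
te_Prototype build = (6 + 4·10 + 14)/6 = 60/6 = 10; σ²_Prototype build = ((14−6)/6)² = 1.778
te_User testing = (4 + 4·5 + 12)/6 = 36/6 = 6; σ²_User testing = ((12−4)/6)² = 1.778
te_Tooling = (8 + 4·9 + 10)/6 = 54/6 = 9; σ²_Tooling = ((10−8)/6)² = 0.111
te_Supplier sourcing = (1 + 4·6 + 17)/6 = 42/6 = 7; σ²_Supplier sourcing = ((17−1)/6)² = 7.111
te_Pilot run = (1 + 4·2 + 3)/6 = 12/6 = 2; σ²_Pilot run = ((3−1)/6)² = 0.111
te_QA = (9 + 4·14 + 31)/6 = 96/6 = 16; σ²_QA = ((31−9)/6)² = 13.444
te_Packaging design = (3 + 4·8 + 19)/6 = 54/6 = 9; σ²_Packaging design = ((19−3)/6)² = 7.111
te_Regulatory filing = (1 + 4·6 + 23)/6 = 48/6 = 8; σ²_Regulatory filing = ((23−1)/6)² = 13.444
te_Marketing collateral = (1 + 4·5 + 15)/6 = 36/6 = 6; σ²_Marketing collateral = ((15−1)/6)² = 5.444

Forward pass:
ES_Concept design = 0; EF_Concept design = 12
ES_Prototype build = 0; EF_Prototype build = 10
ES_User testing = 0; EF_User testing = 6
ES_Tooling = 0; EF_Tooling = 9
ES_Supplier sourcing = 10; EF_Supplier sourcing = 10+7 = 17
ES_Pilot run = max(EF_Concept design=12, EF_Supplier sourcing=17) = 17; EF_Pilot run = 17+2 = 19
ES_QA = max(EF_Prototype build=10, EF_User testing=6) = 10; EF_QA = 10+16 = 26
ES_Packaging design = 12; EF_Packaging design = 12+9 = 21
ES_Regulatory filing = max(EF_User testing=6, EF_Pilot run=19) = 19; EF_Regulatory filing = 19+8 = 27
ES_Marketing collateral = max(EF_Tooling=9, EF_QA=26, EF_Packaging design=21, EF_Regulatory filing=27) = 27; EF_Marketing collateral = 27+6 = 33
Expected project duration μ = 33 days. Critical path: Prototype build → Supplier sourcing → Pilot run → Regulatory filing → Marketing collateral.

Variance along critical path = 1.778 + 7.111 + 0.111 + 13.444 + 5.444 = 27.889; σ = √27.889 = 5.281 days.
Z = (40 − 33) / 5.281 = 1.326
P(T ≤ 40) = Φ(1.326) ≈ 0.907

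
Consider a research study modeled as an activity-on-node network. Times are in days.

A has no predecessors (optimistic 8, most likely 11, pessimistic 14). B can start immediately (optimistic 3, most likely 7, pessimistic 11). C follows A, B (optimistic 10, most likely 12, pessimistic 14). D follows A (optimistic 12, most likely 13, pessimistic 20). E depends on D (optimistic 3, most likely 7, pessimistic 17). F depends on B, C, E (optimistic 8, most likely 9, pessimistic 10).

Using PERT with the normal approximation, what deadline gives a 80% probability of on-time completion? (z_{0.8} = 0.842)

44.4 days

te_A = (8 + 4·11 + 14)/6 = 66/6 = 11; σ²_A = ((14−8)/6)² = 1.000
te_B = (3 + 4·7 + 11)/6 = 42/6 = 7; σ²_B = ((11−3)/6)² = 1.778
te_C = (10 + 4·12 + 14)/6 = 72/6 = 12; σ²_C = ((14−10)/6)² = 0.444
te_D = (12 + 4·13 + 20)/6 = 84/6 = 14; σ²_D = ((20−12)/6)² = 1.778
te_E = (3 + 4·7 + 17)/6 = 48/6 = 8; σ²_E = ((17−3)/6)² = 5.444
te_F = (8 + 4·9 + 10)/6 = 54/6 = 9; σ²_F = ((10−8)/6)² = 0.111

Forward pass:
ES_A = 0; EF_A = 11
ES_B = 0; EF_B = 7
ES_C = max(EF_A=11, EF_B=7) = 11; EF_C = 11+12 = 23
ES_D = 11; EF_D = 11+14 = 25
ES_E = 25; EF_E = 25+8 = 33
ES_F = max(EF_B=7, EF_C=23, EF_E=33) = 33; EF_F = 33+9 = 42
Expected project duration μ = 42 days. Critical path: A → D → E → F.

Variance along critical path = 1.000 + 1.778 + 5.444 + 0.111 = 8.333; σ = 2.887 days.
D = μ + z·σ = 42 + 0.842·2.887 = 44.4 days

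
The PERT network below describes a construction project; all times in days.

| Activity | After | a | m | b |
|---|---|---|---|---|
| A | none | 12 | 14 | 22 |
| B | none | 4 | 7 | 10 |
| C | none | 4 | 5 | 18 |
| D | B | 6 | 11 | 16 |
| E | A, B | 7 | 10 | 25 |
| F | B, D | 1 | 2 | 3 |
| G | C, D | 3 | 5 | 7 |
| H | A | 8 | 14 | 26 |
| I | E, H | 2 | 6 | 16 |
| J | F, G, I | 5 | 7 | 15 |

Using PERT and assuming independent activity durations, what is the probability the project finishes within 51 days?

0.910

te_A = (12 + 4·14 + 22)/6 = 90/6 = 15; σ²_A = ((22−12)/6)² = 2.778
te_B = (4 + 4·7 + 10)/6 = 42/6 = 7; σ²_B = ((10−4)/6)² = 1.000
te_C = (4 + 4·5 + 18)/6 = 42/6 = 7; σ²_C = ((18−4)/6)² = 5.444
te_D = (6 + 4·11 + 16)/6 = 66/6 = 11; σ²_D = ((16−6)/6)² = 2.778
te_E = (7 + 4·10 + 25)/6 = 72/6 = 12; σ²_E = ((25−7)/6)² = 9.000
te_F = (1 + 4·2 + 3)/6 = 12/6 = 2; σ²_F = ((3−1)/6)² = 0.111
te_G = (3 + 4·5 + 7)/6 = 30/6 = 5; σ²_G = ((7−3)/6)² = 0.444
te_H = (8 + 4·14 + 26)/6 = 90/6 = 15; σ²_H = ((26−8)/6)² = 9.000
te_I = (2 + 4·6 + 16)/6 = 42/6 = 7; σ²_I = ((16−2)/6)² = 5.444
te_J = (5 + 4·7 + 15)/6 = 48/6 = 8; σ²_J = ((15−5)/6)² = 2.778

Forward pass:
ES_A = 0; EF_A = 15
ES_B = 0; EF_B = 7
ES_C = 0; EF_C = 7
ES_D = 7; EF_D = 7+11 = 18
ES_E = max(EF_A=15, EF_B=7) = 15; EF_E = 15+12 = 27
ES_F = max(EF_B=7, EF_D=18) = 18; EF_F = 18+2 = 20
ES_G = max(EF_C=7, EF_D=18) = 18; EF_G = 18+5 = 23
ES_H = 15; EF_H = 15+15 = 30
ES_I = max(EF_E=27, EF_H=30) = 30; EF_I = 30+7 = 37
ES_J = max(EF_F=20, EF_G=23, EF_I=37) = 37; EF_J = 37+8 = 45
Expected project duration μ = 45 days. Critical path: A → H → I → J.

Variance along critical path = 2.778 + 9.000 + 5.444 + 2.778 = 20.000; σ = √20.000 = 4.472 days.
Z = (51 − 45) / 4.472 = 1.342
P(T ≤ 51) = Φ(1.342) ≈ 0.910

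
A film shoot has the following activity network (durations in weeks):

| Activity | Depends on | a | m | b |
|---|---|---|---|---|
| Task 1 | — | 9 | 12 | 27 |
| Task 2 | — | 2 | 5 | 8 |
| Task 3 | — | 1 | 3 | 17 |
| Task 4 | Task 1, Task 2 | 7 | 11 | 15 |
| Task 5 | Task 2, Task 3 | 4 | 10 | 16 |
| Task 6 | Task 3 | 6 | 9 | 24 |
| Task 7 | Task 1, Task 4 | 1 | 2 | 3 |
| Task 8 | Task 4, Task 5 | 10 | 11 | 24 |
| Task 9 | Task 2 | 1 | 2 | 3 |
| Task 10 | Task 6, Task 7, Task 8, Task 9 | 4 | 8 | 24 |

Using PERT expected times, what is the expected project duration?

48 weeks

te_Task 1 = (9 + 4·12 + 27)/6 = 84/6 = 14
te_Task 2 = (2 + 4·5 + 8)/6 = 30/6 = 5
te_Task 3 = (1 + 4·3 + 17)/6 = 30/6 = 5
te_Task 4 = (7 + 4·11 + 15)/6 = 66/6 = 11
te_Task 5 = (4 + 4·10 + 16)/6 = 60/6 = 10
te_Task 6 = (6 + 4·9 + 24)/6 = 66/6 = 11
te_Task 7 = (1 + 4·2 + 3)/6 = 12/6 = 2
te_Task 8 = (10 + 4·11 + 24)/6 = 78/6 = 13
te_Task 9 = (1 + 4·2 + 3)/6 = 12/6 = 2
te_Task 10 = (4 + 4·8 + 24)/6 = 60/6 = 10

Forward pass:
ES_Task 1 = 0; EF_Task 1 = 14
ES_Task 2 = 0; EF_Task 2 = 5
ES_Task 3 = 0; EF_Task 3 = 5
ES_Task 4 = max(EF_Task 1=14, EF_Task 2=5) = 14; EF_Task 4 = 14+11 = 25
ES_Task 5 = max(EF_Task 2=5, EF_Task 3=5) = 5; EF_Task 5 = 5+10 = 15
ES_Task 6 = 5; EF_Task 6 = 5+11 = 16
ES_Task 7 = max(EF_Task 1=14, EF_Task 4=25) = 25; EF_Task 7 = 25+2 = 27
ES_Task 8 = max(EF_Task 4=25, EF_Task 5=15) = 25; EF_Task 8 = 25+13 = 38
ES_Task 9 = 5; EF_Task 9 = 5+2 = 7
ES_Task 10 = max(EF_Task 6=16, EF_Task 7=27, EF_Task 8=38, EF_Task 9=7) = 38; EF_Task 10 = 38+10 = 48
Expected project duration μ = 48 weeks. Critical path: Task 1 → Task 4 → Task 8 → Task 10.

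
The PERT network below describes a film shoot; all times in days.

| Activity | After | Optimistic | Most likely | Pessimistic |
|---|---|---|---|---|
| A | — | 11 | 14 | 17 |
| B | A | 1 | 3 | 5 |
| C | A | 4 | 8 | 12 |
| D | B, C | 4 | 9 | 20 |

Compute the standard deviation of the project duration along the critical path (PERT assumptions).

3.14 days

te_A = (11 + 4·14 + 17)/6 = 84/6 = 14; σ²_A = ((17−11)/6)² = 1.000
te_B = (1 + 4·3 + 5)/6 = 18/6 = 3; σ²_B = ((5−1)/6)² = 0.444
te_C = (4 + 4·8 + 12)/6 = 48/6 = 8; σ²_C = ((12−4)/6)² = 1.778
te_D = (4 + 4·9 + 20)/6 = 60/6 = 10; σ²_D = ((20−4)/6)² = 7.111

Forward pass:
ES_A = 0; EF_A = 14
ES_B = 14; EF_B = 14+3 = 17
ES_C = 14; EF_C = 14+8 = 22
ES_D = max(EF_B=17, EF_C=22) = 22; EF_D = 22+10 = 32
Expected project duration μ = 32 days. Critical path: A → C → D.

Variance along critical path = 1.000 + 1.778 + 7.111 = 9.889
σ = √9.889 = 3.145 days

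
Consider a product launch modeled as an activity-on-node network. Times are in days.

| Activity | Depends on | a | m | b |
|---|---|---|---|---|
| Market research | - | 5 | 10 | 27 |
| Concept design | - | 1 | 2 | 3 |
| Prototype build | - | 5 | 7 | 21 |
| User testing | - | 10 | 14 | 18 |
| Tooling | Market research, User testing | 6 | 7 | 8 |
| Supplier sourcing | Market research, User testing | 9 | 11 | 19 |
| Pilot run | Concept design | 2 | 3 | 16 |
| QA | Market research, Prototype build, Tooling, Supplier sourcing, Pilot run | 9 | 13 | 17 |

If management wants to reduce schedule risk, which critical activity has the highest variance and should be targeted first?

Supplier sourcing

te_Market research = (5 + 4·10 + 27)/6 = 72/6 = 12; σ²_Market research = ((27−5)/6)² = 13.444
te_Concept design = (1 + 4·2 + 3)/6 = 12/6 = 2; σ²_Concept design = ((3−1)/6)² = 0.111
te_Prototype build = (5 + 4·7 + 21)/6 = 54/6 = 9; σ²_Prototype build = ((21−5)/6)² = 7.111
te_User testing = (10 + 4·14 + 18)/6 = 84/6 = 14; σ²_User testing = ((18−10)/6)² = 1.778
te_Tooling = (6 + 4·7 + 8)/6 = 42/6 = 7; σ²_Tooling = ((8−6)/6)² = 0.111
te_Supplier sourcing = (9 + 4·11 + 19)/6 = 72/6 = 12; σ²_Supplier sourcing = ((19−9)/6)² = 2.778
te_Pilot run = (2 + 4·3 + 16)/6 = 30/6 = 5; σ²_Pilot run = ((16−2)/6)² = 5.444
te_QA = (9 + 4·13 + 17)/6 = 78/6 = 13; σ²_QA = ((17−9)/6)² = 1.778

Forward pass:
ES_Market research = 0; EF_Market research = 12
ES_Concept design = 0; EF_Concept design = 2
ES_Prototype build = 0; EF_Prototype build = 9
ES_User testing = 0; EF_User testing = 14
ES_Tooling = max(EF_Market research=12, EF_User testing=14) = 14; EF_Tooling = 14+7 = 21
ES_Supplier sourcing = max(EF_Market research=12, EF_User testing=14) = 14; EF_Supplier sourcing = 14+12 = 26
ES_Pilot run = 2; EF_Pilot run = 2+5 = 7
ES_QA = max(EF_Market research=12, EF_Prototype build=9, EF_Tooling=21, EF_Supplier sourcing=26, EF_Pilot run=7) = 26; EF_QA = 26+13 = 39
Expected project duration μ = 39 days. Critical path: User testing → Supplier sourcing → QA.

Variances on critical path: σ²_User testing=1.778, σ²_Supplier sourcing=2.778, σ²_QA=1.778.
Largest is σ²_Supplier sourcing = 2.778.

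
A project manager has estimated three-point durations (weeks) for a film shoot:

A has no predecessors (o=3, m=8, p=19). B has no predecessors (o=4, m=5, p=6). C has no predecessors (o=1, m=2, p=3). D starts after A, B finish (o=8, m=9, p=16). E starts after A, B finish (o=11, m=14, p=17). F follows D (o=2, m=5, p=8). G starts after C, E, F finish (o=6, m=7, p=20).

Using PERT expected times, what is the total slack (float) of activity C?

te_A = (3 + 4·8 + 19)/6 = 54/6 = 9
te_B = (4 + 4·5 + 6)/6 = 30/6 = 5
te_C = (1 + 4·2 + 3)/6 = 12/6 = 2
te_D = (8 + 4·9 + 16)/6 = 60/6 = 10
te_E = (11 + 4·14 + 17)/6 = 84/6 = 14
te_F = (2 + 4·5 + 8)/6 = 30/6 = 5
te_G = (6 + 4·7 + 20)/6 = 54/6 = 9

Forward pass:
ES_A = 0; EF_A = 9
ES_B = 0; EF_B = 5
ES_C = 0; EF_C = 2
ES_D = max(EF_A=9, EF_B=5) = 9; EF_D = 9+10 = 19
ES_E = max(EF_A=9, EF_B=5) = 9; EF_E = 9+14 = 23
ES_F = 19; EF_F = 19+5 = 24
ES_G = max(EF_C=2, EF_E=23, EF_F=24) = 24; EF_G = 24+9 = 33
Expected project duration μ = 33 weeks. Critical path: A → D → F → G.

Backward pass:
LF_G = 33; LS_G = 33−9 = 24
LF_F = LS_G = 24; LS_F = 24−5 = 19
LF_E = LS_G = 24; LS_E = 24−14 = 10
LF_D = LS_F = 19; LS_D = 19−10 = 9
LF_C = LS_G = 24; LS_C = 24−2 = 22
LF_B = min(LS_D=9, LS_E=10) = 9; LS_B = 9−5 = 4
LF_A = min(LS_D=9, LS_E=10) = 9; LS_A = 9−9 = 0
Slack_C = LS_C − ES_C = 22 − 0 = 22

22 weeks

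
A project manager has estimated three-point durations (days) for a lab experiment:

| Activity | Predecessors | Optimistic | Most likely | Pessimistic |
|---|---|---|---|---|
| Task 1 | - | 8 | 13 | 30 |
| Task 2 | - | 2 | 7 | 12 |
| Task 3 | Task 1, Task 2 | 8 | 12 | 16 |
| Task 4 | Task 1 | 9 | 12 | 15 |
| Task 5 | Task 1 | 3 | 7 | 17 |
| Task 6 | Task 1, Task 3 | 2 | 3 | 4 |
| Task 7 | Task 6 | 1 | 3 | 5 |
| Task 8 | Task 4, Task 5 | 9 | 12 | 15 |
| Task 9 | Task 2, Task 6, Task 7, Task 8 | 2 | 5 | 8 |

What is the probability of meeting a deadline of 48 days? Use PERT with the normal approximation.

te_Task 1 = (8 + 4·13 + 30)/6 = 90/6 = 15; σ²_Task 1 = ((30−8)/6)² = 13.444
te_Task 2 = (2 + 4·7 + 12)/6 = 42/6 = 7; σ²_Task 2 = ((12−2)/6)² = 2.778
te_Task 3 = (8 + 4·12 + 16)/6 = 72/6 = 12; σ²_Task 3 = ((16−8)/6)² = 1.778
te_Task 4 = (9 + 4·12 + 15)/6 = 72/6 = 12; σ²_Task 4 = ((15−9)/6)² = 1.000
te_Task 5 = (3 + 4·7 + 17)/6 = 48/6 = 8; σ²_Task 5 = ((17−3)/6)² = 5.444
te_Task 6 = (2 + 4·3 + 4)/6 = 18/6 = 3; σ²_Task 6 = ((4−2)/6)² = 0.111
te_Task 7 = (1 + 4·3 + 5)/6 = 18/6 = 3; σ²_Task 7 = ((5−1)/6)² = 0.444
te_Task 8 = (9 + 4·12 + 15)/6 = 72/6 = 12; σ²_Task 8 = ((15−9)/6)² = 1.000
te_Task 9 = (2 + 4·5 + 8)/6 = 30/6 = 5; σ²_Task 9 = ((8−2)/6)² = 1.000

Forward pass:
ES_Task 1 = 0; EF_Task 1 = 15
ES_Task 2 = 0; EF_Task 2 = 7
ES_Task 3 = max(EF_Task 1=15, EF_Task 2=7) = 15; EF_Task 3 = 15+12 = 27
ES_Task 4 = 15; EF_Task 4 = 15+12 = 27
ES_Task 5 = 15; EF_Task 5 = 15+8 = 23
ES_Task 6 = max(EF_Task 1=15, EF_Task 3=27) = 27; EF_Task 6 = 27+3 = 30
ES_Task 7 = 30; EF_Task 7 = 30+3 = 33
ES_Task 8 = max(EF_Task 4=27, EF_Task 5=23) = 27; EF_Task 8 = 27+12 = 39
ES_Task 9 = max(EF_Task 2=7, EF_Task 6=30, EF_Task 7=33, EF_Task 8=39) = 39; EF_Task 9 = 39+5 = 44
Expected project duration μ = 44 days. Critical path: Task 1 → Task 4 → Task 8 → Task 9.

Variance along critical path = 13.444 + 1.000 + 1.000 + 1.000 = 16.444; σ = √16.444 = 4.055 days.
Z = (48 − 44) / 4.055 = 0.986
P(T ≤ 48) = Φ(0.986) ≈ 0.838

0.838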